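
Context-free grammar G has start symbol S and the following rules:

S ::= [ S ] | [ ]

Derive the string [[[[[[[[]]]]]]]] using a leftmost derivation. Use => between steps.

S => [S] => [[S]] => [[[S]]] => [[[[S]]]] => [[[[[S]]]]] => [[[[[[S]]]]]] => [[[[[[[S]]]]]]] => [[[[[[[[]]]]]]]]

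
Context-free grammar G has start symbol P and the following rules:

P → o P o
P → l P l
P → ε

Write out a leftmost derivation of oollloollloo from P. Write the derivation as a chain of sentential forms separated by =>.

P => oPo => ooPoo => oolPloo => oollPlloo => oolllPllloo => oollloPollloo => oollloollloo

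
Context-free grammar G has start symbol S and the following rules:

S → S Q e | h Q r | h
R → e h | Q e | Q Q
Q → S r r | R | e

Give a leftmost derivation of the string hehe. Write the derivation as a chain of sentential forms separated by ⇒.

S ⇒ SQe   [S → S Q e]
SQe ⇒ hQe   [S → h]
hQe ⇒ hRe   [Q → R]
hRe ⇒ hehe   [R → e h]

S⇒SQe⇒hQe⇒hRe⇒hehe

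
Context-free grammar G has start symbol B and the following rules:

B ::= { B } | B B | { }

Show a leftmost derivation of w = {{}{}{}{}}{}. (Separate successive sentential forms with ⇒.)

B ⇒ BB   [B ::= B B]
BB ⇒ {B}B   [B ::= { B }]
{B}B ⇒ {BB}B   [B ::= B B]
{BB}B ⇒ {BBB}B   [B ::= B B]
{BBB}B ⇒ {BBBB}B   [B ::= B B]
{BBBB}B ⇒ {{}BBB}B   [B ::= { }]
{{}BBB}B ⇒ {{}{}BB}B   [B ::= { }]
{{}{}BB}B ⇒ {{}{}{}B}B   [B ::= { }]
{{}{}{}B}B ⇒ {{}{}{}{}}B   [B ::= { }]
{{}{}{}{}}B ⇒ {{}{}{}{}}{}   [B ::= { }]

B ⇒ BB ⇒ {B}B ⇒ {BB}B ⇒ {BBB}B ⇒ {BBBB}B ⇒ {{}BBB}B ⇒ {{}{}BB}B ⇒ {{}{}{}B}B ⇒ {{}{}{}{}}B ⇒ {{}{}{}{}}{}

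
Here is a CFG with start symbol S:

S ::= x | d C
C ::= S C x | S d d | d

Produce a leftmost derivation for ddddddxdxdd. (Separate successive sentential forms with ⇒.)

S ⇒ dC   [S ::= d C]
dC ⇒ dSdd   [C ::= S d d]
dSdd ⇒ ddCdd   [S ::= d C]
ddCdd ⇒ ddSCxdd   [C ::= S C x]
ddSCxdd ⇒ dddCCxdd   [S ::= d C]
dddCCxdd ⇒ dddSCxCxdd   [C ::= S C x]
dddSCxCxdd ⇒ ddddCCxCxdd   [S ::= d C]
ddddCCxCxdd ⇒ dddddCxCxdd   [C ::= d]
dddddCxCxdd ⇒ ddddddxCxdd   [C ::= d]
ddddddxCxdd ⇒ ddddddxdxdd   [C ::= d]

S ⇒ dC ⇒ dSdd ⇒ ddCdd ⇒ ddSCxdd ⇒ dddCCxdd ⇒ dddSCxCxdd ⇒ ddddCCxCxdd ⇒ dddddCxCxdd ⇒ ddddddxCxdd ⇒ ddddddxdxdd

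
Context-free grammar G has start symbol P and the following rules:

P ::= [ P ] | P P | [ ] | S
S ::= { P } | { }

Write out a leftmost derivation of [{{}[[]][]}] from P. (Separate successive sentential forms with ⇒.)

P ⇒ [P]   [P ::= [ P ]]
[P] ⇒ [S]   [P ::= S]
[S] ⇒ [{P}]   [S ::= { P }]
[{P}] ⇒ [{PP}]   [P ::= P P]
[{PP}] ⇒ [{PPP}]   [P ::= P P]
[{PPP}] ⇒ [{SPP}]   [P ::= S]
[{SPP}] ⇒ [{{}PP}]   [S ::= { }]
[{{}PP}] ⇒ [{{}[P]P}]   [P ::= [ P ]]
[{{}[P]P}] ⇒ [{{}[[]]P}]   [P ::= [ ]]
[{{}[[]]P}] ⇒ [{{}[[]][]}]   [P ::= [ ]]

P⇒[P]⇒[S]⇒[{P}]⇒[{PP}]⇒[{PPP}]⇒[{SPP}]⇒[{{}PP}]⇒[{{}[P]P}]⇒[{{}[[]]P}]⇒[{{}[[]][]}]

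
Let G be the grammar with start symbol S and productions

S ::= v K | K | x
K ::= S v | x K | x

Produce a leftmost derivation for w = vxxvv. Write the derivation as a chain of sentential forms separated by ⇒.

S ⇒ K   [S ::= K]
K ⇒ Sv   [K ::= S v]
Sv ⇒ vKv   [S ::= v K]
vKv ⇒ vxKv   [K ::= x K]
vxKv ⇒ vxSvv   [K ::= S v]
vxSvv ⇒ vxxvv   [S ::= x]

S ⇒ K ⇒ Sv ⇒ vKv ⇒ vxKv ⇒ vxSvv ⇒ vxxvv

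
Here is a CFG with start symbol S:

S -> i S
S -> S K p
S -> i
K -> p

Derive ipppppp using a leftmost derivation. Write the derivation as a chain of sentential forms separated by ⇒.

S ⇒ SKp   [S -> S K p]
SKp ⇒ SKpKp   [S -> S K p]
SKpKp ⇒ SKpKpKp   [S -> S K p]
SKpKpKp ⇒ iKpKpKp   [S -> i]
iKpKpKp ⇒ ippKpKp   [K -> p]
ippKpKp ⇒ ippppKp   [K -> p]
ippppKp ⇒ ipppppp   [K -> p]

S ⇒ SKp ⇒ SKpKp ⇒ SKpKpKp ⇒ iKpKpKp ⇒ ippKpKp ⇒ ippppKp ⇒ ipppppp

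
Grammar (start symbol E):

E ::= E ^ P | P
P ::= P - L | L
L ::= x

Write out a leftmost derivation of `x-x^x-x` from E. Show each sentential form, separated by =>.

E=>E^P=>P^P=>P-L^P=>L-L^P=>x-L^P=>x-x^P=>x-x^P-L=>x-x^L-L=>x-x^x-L=>x-x^x-x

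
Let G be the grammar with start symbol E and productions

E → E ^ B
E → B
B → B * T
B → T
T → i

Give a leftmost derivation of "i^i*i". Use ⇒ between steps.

E ⇒ E^B   [E → E ^ B]
E^B ⇒ B^B   [E → B]
B^B ⇒ T^B   [B → T]
T^B ⇒ i^B   [T → i]
i^B ⇒ i^B*T   [B → B * T]
i^B*T ⇒ i^T*T   [B → T]
i^T*T ⇒ i^i*T   [T → i]
i^i*T ⇒ i^i*i   [T → i]

E ⇒ E^B ⇒ B^B ⇒ T^B ⇒ i^B ⇒ i^B*T ⇒ i^T*T ⇒ i^i*T ⇒ i^i*i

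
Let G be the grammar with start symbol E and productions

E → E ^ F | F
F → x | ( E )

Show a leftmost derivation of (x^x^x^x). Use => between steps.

E => F   [E → F]
F => (E)   [F → ( E )]
(E) => (E^F)   [E → E ^ F]
(E^F) => (E^F^F)   [E → E ^ F]
(E^F^F) => (E^F^F^F)   [E → E ^ F]
(E^F^F^F) => (F^F^F^F)   [E → F]
(F^F^F^F) => (x^F^F^F)   [F → x]
(x^F^F^F) => (x^x^F^F)   [F → x]
(x^x^F^F) => (x^x^x^F)   [F → x]
(x^x^x^F) => (x^x^x^x)   [F → x]

E => F => (E) => (E^F) => (E^F^F) => (E^F^F^F) => (F^F^F^F) => (x^F^F^F) => (x^x^F^F) => (x^x^x^F) => (x^x^x^x)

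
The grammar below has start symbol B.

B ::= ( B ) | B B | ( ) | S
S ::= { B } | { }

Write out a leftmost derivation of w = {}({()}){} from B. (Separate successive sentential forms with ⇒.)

B⇒BB⇒BBB⇒SBB⇒{}BB⇒{}(B)B⇒{}(S)B⇒{}({B})B⇒{}({()})B⇒{}({()})S⇒{}({()}){}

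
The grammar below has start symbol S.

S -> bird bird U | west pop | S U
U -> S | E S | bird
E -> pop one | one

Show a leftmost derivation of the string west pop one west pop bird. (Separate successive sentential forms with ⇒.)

S ⇒ S U ⇒ S U U ⇒ west pop U U ⇒ west pop E S U ⇒ west pop one S U ⇒ west pop one west pop U ⇒ west pop one west pop bird

S ⇒ S U   [S -> S U]
S U ⇒ S U U   [S -> S U]
S U U ⇒ west pop U U   [S -> west pop]
west pop U U ⇒ west pop E S U   [U -> E S]
west pop E S U ⇒ west pop one S U   [E -> one]
west pop one S U ⇒ west pop one west pop U   [S -> west pop]
west pop one west pop U ⇒ west pop one west pop bird   [U -> bird]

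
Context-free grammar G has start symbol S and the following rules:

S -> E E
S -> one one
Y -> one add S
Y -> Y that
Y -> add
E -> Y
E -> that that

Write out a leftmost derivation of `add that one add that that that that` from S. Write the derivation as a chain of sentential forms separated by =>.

S => E E   [S -> E E]
E E => Y E   [E -> Y]
Y E => Y that E   [Y -> Y that]
Y that E => add that E   [Y -> add]
add that E => add that Y   [E -> Y]
add that Y => add that one add S   [Y -> one add S]
add that one add S => add that one add E E   [S -> E E]
add that one add E E => add that one add that that E   [E -> that that]
add that one add that that E => add that one add that that that that   [E -> that that]

S => E E => Y E => Y that E => add that E => add that Y => add that one add S => add that one add E E => add that one add that that E => add that one add that that that that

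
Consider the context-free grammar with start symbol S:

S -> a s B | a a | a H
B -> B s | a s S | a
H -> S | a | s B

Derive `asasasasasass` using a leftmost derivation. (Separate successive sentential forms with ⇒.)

S⇒asB⇒asasS⇒asasasB⇒asasasBs⇒asasasasSs⇒asasasasasBs⇒asasasasasBss⇒asasasasasass

S ⇒ asB   [S -> a s B]
asB ⇒ asasS   [B -> a s S]
asasS ⇒ asasasB   [S -> a s B]
asasasB ⇒ asasasBs   [B -> B s]
asasasBs ⇒ asasasasSs   [B -> a s S]
asasasasSs ⇒ asasasasasBs   [S -> a s B]
asasasasasBs ⇒ asasasasasBss   [B -> B s]
asasasasasBss ⇒ asasasasasass   [B -> a]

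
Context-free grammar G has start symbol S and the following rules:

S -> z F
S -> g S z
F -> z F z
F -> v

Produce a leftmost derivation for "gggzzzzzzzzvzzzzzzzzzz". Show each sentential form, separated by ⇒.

S ⇒ gSz   [S -> g S z]
gSz ⇒ ggSzz   [S -> g S z]
ggSzz ⇒ gggSzzz   [S -> g S z]
gggSzzz ⇒ gggzFzzz   [S -> z F]
gggzFzzz ⇒ gggzzFzzzz   [F -> z F z]
gggzzFzzzz ⇒ gggzzzFzzzzz   [F -> z F z]
gggzzzFzzzzz ⇒ gggzzzzFzzzzzz   [F -> z F z]
gggzzzzFzzzzzz ⇒ gggzzzzzFzzzzzzz   [F -> z F z]
gggzzzzzFzzzzzzz ⇒ gggzzzzzzFzzzzzzzz   [F -> z F z]
gggzzzzzzFzzzzzzzz ⇒ gggzzzzzzzFzzzzzzzzz   [F -> z F z]
gggzzzzzzzFzzzzzzzzz ⇒ gggzzzzzzzzFzzzzzzzzzz   [F -> z F z]
gggzzzzzzzzFzzzzzzzzzz ⇒ gggzzzzzzzzvzzzzzzzzzz   [F -> v]

S⇒gSz⇒ggSzz⇒gggSzzz⇒gggzFzzz⇒gggzzFzzzz⇒gggzzzFzzzzz⇒gggzzzzFzzzzzz⇒gggzzzzzFzzzzzzz⇒gggzzzzzzFzzzzzzzz⇒gggzzzzzzzFzzzzzzzzz⇒gggzzzzzzzzFzzzzzzzzzz⇒gggzzzzzzzzvzzzzzzzzzz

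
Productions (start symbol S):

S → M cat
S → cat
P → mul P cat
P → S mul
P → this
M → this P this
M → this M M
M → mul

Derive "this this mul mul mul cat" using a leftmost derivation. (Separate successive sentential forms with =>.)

S => M cat => this M M cat => this this M M M cat => this this mul M M cat => this this mul mul M cat => this this mul mul mul cat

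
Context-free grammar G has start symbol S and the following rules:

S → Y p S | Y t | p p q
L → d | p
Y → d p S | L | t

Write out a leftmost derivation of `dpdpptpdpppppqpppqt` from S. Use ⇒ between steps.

S ⇒ Yt   [S → Y t]
Yt ⇒ dpSt   [Y → d p S]
dpSt ⇒ dpYpSt   [S → Y p S]
dpYpSt ⇒ dpdpSpSt   [Y → d p S]
dpdpSpSt ⇒ dpdpYtpSt   [S → Y t]
dpdpYtpSt ⇒ dpdpLtpSt   [Y → L]
dpdpLtpSt ⇒ dpdpptpSt   [L → p]
dpdpptpSt ⇒ dpdpptpYpSt   [S → Y p S]
dpdpptpYpSt ⇒ dpdpptpdpSpSt   [Y → d p S]
dpdpptpdpSpSt ⇒ dpdpptpdpYpSpSt   [S → Y p S]
dpdpptpdpYpSpSt ⇒ dpdpptpdpLpSpSt   [Y → L]
dpdpptpdpLpSpSt ⇒ dpdpptpdpppSpSt   [L → p]
dpdpptpdpppSpSt ⇒ dpdpptpdpppppqpSt   [S → p p q]
dpdpptpdpppppqpSt ⇒ dpdpptpdpppppqpppqt   [S → p p q]

S ⇒ Yt ⇒ dpSt ⇒ dpYpSt ⇒ dpdpSpSt ⇒ dpdpYtpSt ⇒ dpdpLtpSt ⇒ dpdpptpSt ⇒ dpdpptpYpSt ⇒ dpdpptpdpSpSt ⇒ dpdpptpdpYpSpSt ⇒ dpdpptpdpLpSpSt ⇒ dpdpptpdpppSpSt ⇒ dpdpptpdpppppqpSt ⇒ dpdpptpdpppppqpppqt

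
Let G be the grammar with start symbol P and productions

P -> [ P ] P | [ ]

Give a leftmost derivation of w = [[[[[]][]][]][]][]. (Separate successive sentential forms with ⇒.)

P ⇒ [P]P ⇒ [[P]P]P ⇒ [[[P]P]P]P ⇒ [[[[P]P]P]P]P ⇒ [[[[[]]P]P]P]P ⇒ [[[[[]][]]P]P]P ⇒ [[[[[]][]][]]P]P ⇒ [[[[[]][]][]][]]P ⇒ [[[[[]][]][]][]][]

P ⇒ [P]P   [P -> [ P ] P]
[P]P ⇒ [[P]P]P   [P -> [ P ] P]
[[P]P]P ⇒ [[[P]P]P]P   [P -> [ P ] P]
[[[P]P]P]P ⇒ [[[[P]P]P]P]P   [P -> [ P ] P]
[[[[P]P]P]P]P ⇒ [[[[[]]P]P]P]P   [P -> [ ]]
[[[[[]]P]P]P]P ⇒ [[[[[]][]]P]P]P   [P -> [ ]]
[[[[[]][]]P]P]P ⇒ [[[[[]][]][]]P]P   [P -> [ ]]
[[[[[]][]][]]P]P ⇒ [[[[[]][]][]][]]P   [P -> [ ]]
[[[[[]][]][]][]]P ⇒ [[[[[]][]][]][]][]   [P -> [ ]]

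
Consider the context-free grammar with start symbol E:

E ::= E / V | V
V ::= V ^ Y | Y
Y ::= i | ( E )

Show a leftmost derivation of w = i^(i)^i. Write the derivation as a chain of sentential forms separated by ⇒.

E ⇒ V   [E ::= V]
V ⇒ V^Y   [V ::= V ^ Y]
V^Y ⇒ V^Y^Y   [V ::= V ^ Y]
V^Y^Y ⇒ Y^Y^Y   [V ::= Y]
Y^Y^Y ⇒ i^Y^Y   [Y ::= i]
i^Y^Y ⇒ i^(E)^Y   [Y ::= ( E )]
i^(E)^Y ⇒ i^(V)^Y   [E ::= V]
i^(V)^Y ⇒ i^(Y)^Y   [V ::= Y]
i^(Y)^Y ⇒ i^(i)^Y   [Y ::= i]
i^(i)^Y ⇒ i^(i)^i   [Y ::= i]

E ⇒ V ⇒ V^Y ⇒ V^Y^Y ⇒ Y^Y^Y ⇒ i^Y^Y ⇒ i^(E)^Y ⇒ i^(V)^Y ⇒ i^(Y)^Y ⇒ i^(i)^Y ⇒ i^(i)^i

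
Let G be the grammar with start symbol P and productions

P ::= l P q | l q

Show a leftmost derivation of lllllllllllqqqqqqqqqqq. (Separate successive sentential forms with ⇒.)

P ⇒ lPq   [P ::= l P q]
lPq ⇒ llPqq   [P ::= l P q]
llPqq ⇒ lllPqqq   [P ::= l P q]
lllPqqq ⇒ llllPqqqq   [P ::= l P q]
llllPqqqq ⇒ lllllPqqqqq   [P ::= l P q]
lllllPqqqqq ⇒ llllllPqqqqqq   [P ::= l P q]
llllllPqqqqqq ⇒ lllllllPqqqqqqq   [P ::= l P q]
lllllllPqqqqqqq ⇒ llllllllPqqqqqqqq   [P ::= l P q]
llllllllPqqqqqqqq ⇒ lllllllllPqqqqqqqqq   [P ::= l P q]
lllllllllPqqqqqqqqq ⇒ llllllllllPqqqqqqqqqq   [P ::= l P q]
llllllllllPqqqqqqqqqq ⇒ lllllllllllqqqqqqqqqqq   [P ::= l q]

P ⇒ lPq ⇒ llPqq ⇒ lllPqqq ⇒ llllPqqqq ⇒ lllllPqqqqq ⇒ llllllPqqqqqq ⇒ lllllllPqqqqqqq ⇒ llllllllPqqqqqqqq ⇒ lllllllllPqqqqqqqqq ⇒ llllllllllPqqqqqqqqqq ⇒ lllllllllllqqqqqqqqqqq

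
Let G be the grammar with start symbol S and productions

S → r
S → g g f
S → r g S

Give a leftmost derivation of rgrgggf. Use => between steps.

S=>rgS=>rgrgS=>rgrgggf

S => rgS   [S → r g S]
rgS => rgrgS   [S → r g S]
rgrgS => rgrgggf   [S → g g f]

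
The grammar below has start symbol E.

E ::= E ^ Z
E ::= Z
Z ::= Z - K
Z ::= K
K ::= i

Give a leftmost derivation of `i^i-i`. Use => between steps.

E=>E^Z=>Z^Z=>K^Z=>i^Z=>i^Z-K=>i^K-K=>i^i-K=>i^i-i

E => E^Z   [E ::= E ^ Z]
E^Z => Z^Z   [E ::= Z]
Z^Z => K^Z   [Z ::= K]
K^Z => i^Z   [K ::= i]
i^Z => i^Z-K   [Z ::= Z - K]
i^Z-K => i^K-K   [Z ::= K]
i^K-K => i^i-K   [K ::= i]
i^i-K => i^i-i   [K ::= i]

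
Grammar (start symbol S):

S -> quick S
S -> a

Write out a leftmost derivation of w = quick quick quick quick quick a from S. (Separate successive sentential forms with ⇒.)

S ⇒ quick S ⇒ quick quick S ⇒ quick quick quick S ⇒ quick quick quick quick S ⇒ quick quick quick quick quick S ⇒ quick quick quick quick quick a

S ⇒ quick S   [S -> quick S]
quick S ⇒ quick quick S   [S -> quick S]
quick quick S ⇒ quick quick quick S   [S -> quick S]
quick quick quick S ⇒ quick quick quick quick S   [S -> quick S]
quick quick quick quick S ⇒ quick quick quick quick quick S   [S -> quick S]
quick quick quick quick quick S ⇒ quick quick quick quick quick a   [S -> a]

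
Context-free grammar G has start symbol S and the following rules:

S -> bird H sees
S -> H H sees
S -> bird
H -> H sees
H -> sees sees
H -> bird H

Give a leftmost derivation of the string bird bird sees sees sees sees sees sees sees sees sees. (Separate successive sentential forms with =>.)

S => bird H sees => bird H sees sees => bird H sees sees sees => bird H sees sees sees sees => bird bird H sees sees sees sees => bird bird H sees sees sees sees sees => bird bird H sees sees sees sees sees sees => bird bird H sees sees sees sees sees sees sees => bird bird sees sees sees sees sees sees sees sees sees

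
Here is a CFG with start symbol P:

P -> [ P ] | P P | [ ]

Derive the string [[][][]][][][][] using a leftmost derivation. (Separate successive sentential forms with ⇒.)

P ⇒ PP ⇒ PPP ⇒ PPPP ⇒ PPPPP ⇒ [P]PPPP ⇒ [PP]PPPP ⇒ [PPP]PPPP ⇒ [[]PP]PPPP ⇒ [[][]P]PPPP ⇒ [[][][]]PPPP ⇒ [[][][]][]PPP ⇒ [[][][]][][]PP ⇒ [[][][]][][][]P ⇒ [[][][]][][][][]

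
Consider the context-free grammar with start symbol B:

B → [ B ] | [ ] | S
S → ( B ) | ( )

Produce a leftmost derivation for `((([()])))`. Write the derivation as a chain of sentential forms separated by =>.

B=>S=>(B)=>(S)=>((B))=>((S))=>(((B)))=>((([B])))=>((([S])))=>((([()])))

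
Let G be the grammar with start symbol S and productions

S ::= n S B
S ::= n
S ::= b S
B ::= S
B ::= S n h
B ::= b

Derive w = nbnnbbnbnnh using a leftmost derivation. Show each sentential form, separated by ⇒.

S ⇒ nSB   [S ::= n S B]
nSB ⇒ nbSB   [S ::= b S]
nbSB ⇒ nbnB   [S ::= n]
nbnB ⇒ nbnSnh   [B ::= S n h]
nbnSnh ⇒ nbnnSBnh   [S ::= n S B]
nbnnSBnh ⇒ nbnnbSBnh   [S ::= b S]
nbnnbSBnh ⇒ nbnnbbSBnh   [S ::= b S]
nbnnbbSBnh ⇒ nbnnbbnBnh   [S ::= n]
nbnnbbnBnh ⇒ nbnnbbnSnh   [B ::= S]
nbnnbbnSnh ⇒ nbnnbbnbSnh   [S ::= b S]
nbnnbbnbSnh ⇒ nbnnbbnbnnh   [S ::= n]

S ⇒ nSB ⇒ nbSB ⇒ nbnB ⇒ nbnSnh ⇒ nbnnSBnh ⇒ nbnnbSBnh ⇒ nbnnbbSBnh ⇒ nbnnbbnBnh ⇒ nbnnbbnSnh ⇒ nbnnbbnbSnh ⇒ nbnnbbnbnnh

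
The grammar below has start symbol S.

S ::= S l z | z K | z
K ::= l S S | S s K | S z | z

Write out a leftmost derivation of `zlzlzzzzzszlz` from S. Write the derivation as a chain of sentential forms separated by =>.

S => Slz => zKlz => zlSSlz => zlzKSlz => zlzlSSSlz => zlzlzKSSlz => zlzlzzSSlz => zlzlzzzSlz => zlzlzzzzKlz => zlzlzzzzSsKlz => zlzlzzzzzsKlz => zlzlzzzzzszlz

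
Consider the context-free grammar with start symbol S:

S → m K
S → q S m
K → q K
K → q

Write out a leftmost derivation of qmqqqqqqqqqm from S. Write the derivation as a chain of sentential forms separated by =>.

S => qSm => qmKm => qmqKm => qmqqKm => qmqqqKm => qmqqqqKm => qmqqqqqKm => qmqqqqqqKm => qmqqqqqqqKm => qmqqqqqqqqKm => qmqqqqqqqqqm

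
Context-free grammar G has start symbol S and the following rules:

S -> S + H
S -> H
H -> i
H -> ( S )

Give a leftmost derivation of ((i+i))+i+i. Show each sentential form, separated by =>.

S => S+H   [S -> S + H]
S+H => S+H+H   [S -> S + H]
S+H+H => H+H+H   [S -> H]
H+H+H => (S)+H+H   [H -> ( S )]
(S)+H+H => (H)+H+H   [S -> H]
(H)+H+H => ((S))+H+H   [H -> ( S )]
((S))+H+H => ((S+H))+H+H   [S -> S + H]
((S+H))+H+H => ((H+H))+H+H   [S -> H]
((H+H))+H+H => ((i+H))+H+H   [H -> i]
((i+H))+H+H => ((i+i))+H+H   [H -> i]
((i+i))+H+H => ((i+i))+i+H   [H -> i]
((i+i))+i+H => ((i+i))+i+i   [H -> i]

S => S+H => S+H+H => H+H+H => (S)+H+H => (H)+H+H => ((S))+H+H => ((S+H))+H+H => ((H+H))+H+H => ((i+H))+H+H => ((i+i))+H+H => ((i+i))+i+H => ((i+i))+i+i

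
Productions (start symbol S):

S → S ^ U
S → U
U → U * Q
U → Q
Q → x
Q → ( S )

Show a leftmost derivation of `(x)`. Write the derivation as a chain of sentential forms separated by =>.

S => U   [S → U]
U => Q   [U → Q]
Q => (S)   [Q → ( S )]
(S) => (U)   [S → U]
(U) => (Q)   [U → Q]
(Q) => (x)   [Q → x]

S => U => Q => (S) => (U) => (Q) => (x)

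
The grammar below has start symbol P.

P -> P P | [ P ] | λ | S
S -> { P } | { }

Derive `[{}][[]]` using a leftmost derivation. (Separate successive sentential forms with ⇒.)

P ⇒ PP ⇒ [P]P ⇒ [S]P ⇒ [{}]P ⇒ [{}]PP ⇒ [{}][P]P ⇒ [{}][[P]]P ⇒ [{}][[]]P ⇒ [{}][[]]

P ⇒ PP   [P -> P P]
PP ⇒ [P]P   [P -> [ P ]]
[P]P ⇒ [S]P   [P -> S]
[S]P ⇒ [{}]P   [S -> { }]
[{}]P ⇒ [{}]PP   [P -> P P]
[{}]PP ⇒ [{}][P]P   [P -> [ P ]]
[{}][P]P ⇒ [{}][[P]]P   [P -> [ P ]]
[{}][[P]]P ⇒ [{}][[]]P   [P -> λ]
[{}][[]]P ⇒ [{}][[]]   [P -> λ]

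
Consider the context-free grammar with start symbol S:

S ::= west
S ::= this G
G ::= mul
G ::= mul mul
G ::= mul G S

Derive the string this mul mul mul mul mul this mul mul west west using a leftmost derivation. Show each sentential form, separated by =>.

S => this G   [S ::= this G]
this G => this mul G S   [G ::= mul G S]
this mul G S => this mul mul G S S   [G ::= mul G S]
this mul mul G S S => this mul mul mul G S S S   [G ::= mul G S]
this mul mul mul G S S S => this mul mul mul mul mul S S S   [G ::= mul mul]
this mul mul mul mul mul S S S => this mul mul mul mul mul this G S S   [S ::= this G]
this mul mul mul mul mul this G S S => this mul mul mul mul mul this mul mul S S   [G ::= mul mul]
this mul mul mul mul mul this mul mul S S => this mul mul mul mul mul this mul mul west S   [S ::= west]
this mul mul mul mul mul this mul mul west S => this mul mul mul mul mul this mul mul west west   [S ::= west]

S => this G => this mul G S => this mul mul G S S => this mul mul mul G S S S => this mul mul mul mul mul S S S => this mul mul mul mul mul this G S S => this mul mul mul mul mul this mul mul S S => this mul mul mul mul mul this mul mul west S => this mul mul mul mul mul this mul mul west west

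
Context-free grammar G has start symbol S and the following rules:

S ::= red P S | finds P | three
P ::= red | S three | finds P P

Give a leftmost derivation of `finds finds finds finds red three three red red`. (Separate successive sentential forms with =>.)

S => finds P => finds finds P P => finds finds finds P P P => finds finds finds finds P P P P => finds finds finds finds red P P P => finds finds finds finds red S three P P => finds finds finds finds red three three P P => finds finds finds finds red three three red P => finds finds finds finds red three three red red

S => finds P   [S ::= finds P]
finds P => finds finds P P   [P ::= finds P P]
finds finds P P => finds finds finds P P P   [P ::= finds P P]
finds finds finds P P P => finds finds finds finds P P P P   [P ::= finds P P]
finds finds finds finds P P P P => finds finds finds finds red P P P   [P ::= red]
finds finds finds finds red P P P => finds finds finds finds red S three P P   [P ::= S three]
finds finds finds finds red S three P P => finds finds finds finds red three three P P   [S ::= three]
finds finds finds finds red three three P P => finds finds finds finds red three three red P   [P ::= red]
finds finds finds finds red three three red P => finds finds finds finds red three three red red   [P ::= red]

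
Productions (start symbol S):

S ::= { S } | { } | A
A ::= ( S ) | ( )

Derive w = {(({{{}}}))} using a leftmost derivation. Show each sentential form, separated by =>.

S => {S}   [S ::= { S }]
{S} => {A}   [S ::= A]
{A} => {(S)}   [A ::= ( S )]
{(S)} => {(A)}   [S ::= A]
{(A)} => {((S))}   [A ::= ( S )]
{((S))} => {(({S}))}   [S ::= { S }]
{(({S}))} => {(({{S}}))}   [S ::= { S }]
{(({{S}}))} => {(({{{}}}))}   [S ::= { }]

S=>{S}=>{A}=>{(S)}=>{(A)}=>{((S))}=>{(({S}))}=>{(({{S}}))}=>{(({{{}}}))}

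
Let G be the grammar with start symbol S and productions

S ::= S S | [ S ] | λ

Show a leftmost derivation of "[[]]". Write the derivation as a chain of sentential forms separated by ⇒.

S ⇒ [S]   [S ::= [ S ]]
[S] ⇒ [SS]   [S ::= S S]
[SS] ⇒ [SSS]   [S ::= S S]
[SSS] ⇒ [SSSS]   [S ::= S S]
[SSSS] ⇒ [[S]SSS]   [S ::= [ S ]]
[[S]SSS] ⇒ [[]SSS]   [S ::= λ]
[[]SSS] ⇒ [[]SS]   [S ::= λ]
[[]SS] ⇒ [[]S]   [S ::= λ]
[[]S] ⇒ [[]]   [S ::= λ]

S⇒[S]⇒[SS]⇒[SSS]⇒[SSSS]⇒[[S]SSS]⇒[[]SSS]⇒[[]SS]⇒[[]S]⇒[[]]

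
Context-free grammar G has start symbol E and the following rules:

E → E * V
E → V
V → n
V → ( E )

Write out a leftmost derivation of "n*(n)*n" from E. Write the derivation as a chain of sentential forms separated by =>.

E=>E*V=>E*V*V=>V*V*V=>n*V*V=>n*(E)*V=>n*(V)*V=>n*(n)*V=>n*(n)*n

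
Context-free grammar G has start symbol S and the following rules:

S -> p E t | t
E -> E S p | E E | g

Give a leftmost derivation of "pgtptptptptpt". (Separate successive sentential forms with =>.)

S => pEt   [S -> p E t]
pEt => pESpt   [E -> E S p]
pESpt => pESpSpt   [E -> E S p]
pESpSpt => pESpSpSpt   [E -> E S p]
pESpSpSpt => pESpSpSpSpt   [E -> E S p]
pESpSpSpSpt => pESpSpSpSpSpt   [E -> E S p]
pESpSpSpSpSpt => pgSpSpSpSpSpt   [E -> g]
pgSpSpSpSpSpt => pgtpSpSpSpSpt   [S -> t]
pgtpSpSpSpSpt => pgtptpSpSpSpt   [S -> t]
pgtptpSpSpSpt => pgtptptpSpSpt   [S -> t]
pgtptptpSpSpt => pgtptptptpSpt   [S -> t]
pgtptptptpSpt => pgtptptptptpt   [S -> t]

S=>pEt=>pESpt=>pESpSpt=>pESpSpSpt=>pESpSpSpSpt=>pESpSpSpSpSpt=>pgSpSpSpSpSpt=>pgtpSpSpSpSpt=>pgtptpSpSpSpt=>pgtptptpSpSpt=>pgtptptptpSpt=>pgtptptptptpt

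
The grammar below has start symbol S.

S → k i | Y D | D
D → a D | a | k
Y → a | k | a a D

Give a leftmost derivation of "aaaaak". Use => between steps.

S=>YD=>aaDD=>aaaD=>aaaaD=>aaaaaD=>aaaaak

S => YD   [S → Y D]
YD => aaDD   [Y → a a D]
aaDD => aaaD   [D → a]
aaaD => aaaaD   [D → a D]
aaaaD => aaaaaD   [D → a D]
aaaaaD => aaaaak   [D → k]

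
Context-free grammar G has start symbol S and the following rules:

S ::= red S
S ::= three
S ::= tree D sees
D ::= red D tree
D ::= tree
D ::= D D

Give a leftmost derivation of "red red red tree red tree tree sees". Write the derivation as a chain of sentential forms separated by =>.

S => red S => red red S => red red red S => red red red tree D sees => red red red tree red D tree sees => red red red tree red tree tree sees

S => red S   [S ::= red S]
red S => red red S   [S ::= red S]
red red S => red red red S   [S ::= red S]
red red red S => red red red tree D sees   [S ::= tree D sees]
red red red tree D sees => red red red tree red D tree sees   [D ::= red D tree]
red red red tree red D tree sees => red red red tree red tree tree sees   [D ::= tree]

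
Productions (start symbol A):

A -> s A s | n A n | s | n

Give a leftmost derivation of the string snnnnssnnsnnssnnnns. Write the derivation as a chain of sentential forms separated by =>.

A=>sAs=>snAns=>snnAnns=>snnnAnnns=>snnnnAnnnns=>snnnnsAsnnnns=>snnnnssAssnnnns=>snnnnssnAnssnnnns=>snnnnssnnAnnssnnnns=>snnnnssnnsnnssnnnns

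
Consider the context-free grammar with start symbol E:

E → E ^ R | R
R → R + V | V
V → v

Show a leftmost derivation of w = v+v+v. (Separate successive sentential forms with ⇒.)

E ⇒ R ⇒ R+V ⇒ R+V+V ⇒ V+V+V ⇒ v+V+V ⇒ v+v+V ⇒ v+v+v

E ⇒ R   [E → R]
R ⇒ R+V   [R → R + V]
R+V ⇒ R+V+V   [R → R + V]
R+V+V ⇒ V+V+V   [R → V]
V+V+V ⇒ v+V+V   [V → v]
v+V+V ⇒ v+v+V   [V → v]
v+v+V ⇒ v+v+v   [V → v]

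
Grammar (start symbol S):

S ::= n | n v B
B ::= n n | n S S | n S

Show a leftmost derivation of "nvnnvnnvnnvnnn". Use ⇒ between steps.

S ⇒ nvB ⇒ nvnSS ⇒ nvnnvBS ⇒ nvnnvnSS ⇒ nvnnvnnvBS ⇒ nvnnvnnvnSS ⇒ nvnnvnnvnnvBS ⇒ nvnnvnnvnnvnnS ⇒ nvnnvnnvnnvnnn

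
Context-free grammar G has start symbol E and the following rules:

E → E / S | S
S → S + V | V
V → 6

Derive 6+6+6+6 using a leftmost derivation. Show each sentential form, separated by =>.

E => S   [E → S]
S => S+V   [S → S + V]
S+V => S+V+V   [S → S + V]
S+V+V => S+V+V+V   [S → S + V]
S+V+V+V => V+V+V+V   [S → V]
V+V+V+V => 6+V+V+V   [V → 6]
6+V+V+V => 6+6+V+V   [V → 6]
6+6+V+V => 6+6+6+V   [V → 6]
6+6+6+V => 6+6+6+6   [V → 6]

E => S => S+V => S+V+V => S+V+V+V => V+V+V+V => 6+V+V+V => 6+6+V+V => 6+6+6+V => 6+6+6+6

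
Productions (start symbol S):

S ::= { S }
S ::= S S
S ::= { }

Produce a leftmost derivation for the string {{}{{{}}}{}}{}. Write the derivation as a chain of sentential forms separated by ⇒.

S ⇒ SS ⇒ {S}S ⇒ {SS}S ⇒ {{}S}S ⇒ {{}SS}S ⇒ {{}{S}S}S ⇒ {{}{{S}}S}S ⇒ {{}{{{}}}S}S ⇒ {{}{{{}}}{}}S ⇒ {{}{{{}}}{}}{}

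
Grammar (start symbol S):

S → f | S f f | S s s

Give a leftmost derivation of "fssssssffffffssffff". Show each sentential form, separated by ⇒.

S⇒Sff⇒Sffff⇒Sssffff⇒Sffssffff⇒Sffffssffff⇒Sffffffssffff⇒Sssffffffssffff⇒Sssssffffffssffff⇒Sssssssffffffssffff⇒fssssssffffffssffff

S ⇒ Sff   [S → S f f]
Sff ⇒ Sffff   [S → S f f]
Sffff ⇒ Sssffff   [S → S s s]
Sssffff ⇒ Sffssffff   [S → S f f]
Sffssffff ⇒ Sffffssffff   [S → S f f]
Sffffssffff ⇒ Sffffffssffff   [S → S f f]
Sffffffssffff ⇒ Sssffffffssffff   [S → S s s]
Sssffffffssffff ⇒ Sssssffffffssffff   [S → S s s]
Sssssffffffssffff ⇒ Sssssssffffffssffff   [S → S s s]
Sssssssffffffssffff ⇒ fssssssffffffssffff   [S → f]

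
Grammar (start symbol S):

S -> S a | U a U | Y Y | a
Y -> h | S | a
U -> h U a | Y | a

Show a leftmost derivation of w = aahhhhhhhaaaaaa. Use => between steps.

S=>UaU=>aaU=>aahUa=>aahhUaa=>aahhhUaaa=>aahhhhUaaaa=>aahhhhhUaaaaa=>aahhhhhhUaaaaaa=>aahhhhhhYaaaaaa=>aahhhhhhhaaaaaa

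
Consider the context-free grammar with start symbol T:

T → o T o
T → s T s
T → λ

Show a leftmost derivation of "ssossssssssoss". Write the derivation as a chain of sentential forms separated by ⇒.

T ⇒ sTs ⇒ ssTss ⇒ ssoToss ⇒ ssosTsoss ⇒ ssossTssoss ⇒ ssosssTsssoss ⇒ ssossssTssssoss ⇒ ssossssssssoss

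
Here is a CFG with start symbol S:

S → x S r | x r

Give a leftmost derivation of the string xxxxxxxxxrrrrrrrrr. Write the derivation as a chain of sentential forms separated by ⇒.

S ⇒ xSr   [S → x S r]
xSr ⇒ xxSrr   [S → x S r]
xxSrr ⇒ xxxSrrr   [S → x S r]
xxxSrrr ⇒ xxxxSrrrr   [S → x S r]
xxxxSrrrr ⇒ xxxxxSrrrrr   [S → x S r]
xxxxxSrrrrr ⇒ xxxxxxSrrrrrr   [S → x S r]
xxxxxxSrrrrrr ⇒ xxxxxxxSrrrrrrr   [S → x S r]
xxxxxxxSrrrrrrr ⇒ xxxxxxxxSrrrrrrrr   [S → x S r]
xxxxxxxxSrrrrrrrr ⇒ xxxxxxxxxrrrrrrrrr   [S → x r]

S⇒xSr⇒xxSrr⇒xxxSrrr⇒xxxxSrrrr⇒xxxxxSrrrrr⇒xxxxxxSrrrrrr⇒xxxxxxxSrrrrrrr⇒xxxxxxxxSrrrrrrrr⇒xxxxxxxxxrrrrrrrrr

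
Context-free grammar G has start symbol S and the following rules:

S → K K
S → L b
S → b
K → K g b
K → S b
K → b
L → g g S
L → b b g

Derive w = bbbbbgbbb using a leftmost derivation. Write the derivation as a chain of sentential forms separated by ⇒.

S⇒KK⇒SbK⇒bbK⇒bbSb⇒bbKKb⇒bbbKb⇒bbbSbb⇒bbbLbbb⇒bbbbbgbbb

S ⇒ KK   [S → K K]
KK ⇒ SbK   [K → S b]
SbK ⇒ bbK   [S → b]
bbK ⇒ bbSb   [K → S b]
bbSb ⇒ bbKKb   [S → K K]
bbKKb ⇒ bbbKb   [K → b]
bbbKb ⇒ bbbSbb   [K → S b]
bbbSbb ⇒ bbbLbbb   [S → L b]
bbbLbbb ⇒ bbbbbgbbb   [L → b b g]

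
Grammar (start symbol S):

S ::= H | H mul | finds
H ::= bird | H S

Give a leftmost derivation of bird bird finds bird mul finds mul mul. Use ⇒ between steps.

S ⇒ H mul ⇒ H S mul ⇒ bird S mul ⇒ bird H mul mul ⇒ bird H S mul mul ⇒ bird H S S mul mul ⇒ bird H S S S mul mul ⇒ bird bird S S S mul mul ⇒ bird bird finds S S mul mul ⇒ bird bird finds H mul S mul mul ⇒ bird bird finds bird mul S mul mul ⇒ bird bird finds bird mul finds mul mul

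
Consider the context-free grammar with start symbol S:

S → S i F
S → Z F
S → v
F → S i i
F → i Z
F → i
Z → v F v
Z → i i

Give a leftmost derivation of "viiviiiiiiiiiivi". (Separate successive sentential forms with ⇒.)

S ⇒ ZF ⇒ vFvF ⇒ vSiivF ⇒ vZFiivF ⇒ viiFiivF ⇒ viiSiiiivF ⇒ viiSiFiiiivF ⇒ viiSiFiFiiiivF ⇒ viiSiFiFiFiiiivF ⇒ viiviFiFiFiiiivF ⇒ viiviiiFiFiiiivF ⇒ viiviiiiiFiiiivF ⇒ viiviiiiiiiiiivF ⇒ viiviiiiiiiiiivi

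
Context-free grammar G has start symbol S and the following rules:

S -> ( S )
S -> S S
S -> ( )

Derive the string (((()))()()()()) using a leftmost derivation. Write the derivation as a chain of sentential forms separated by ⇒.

S ⇒ (S)   [S -> ( S )]
(S) ⇒ (SS)   [S -> S S]
(SS) ⇒ (SSS)   [S -> S S]
(SSS) ⇒ (SSSS)   [S -> S S]
(SSSS) ⇒ (SSSSS)   [S -> S S]
(SSSSS) ⇒ ((S)SSSS)   [S -> ( S )]
((S)SSSS) ⇒ (((S))SSSS)   [S -> ( S )]
(((S))SSSS) ⇒ (((()))SSSS)   [S -> ( )]
(((()))SSSS) ⇒ (((()))()SSS)   [S -> ( )]
(((()))()SSS) ⇒ (((()))()()SS)   [S -> ( )]
(((()))()()SS) ⇒ (((()))()()()S)   [S -> ( )]
(((()))()()()S) ⇒ (((()))()()()())   [S -> ( )]

S⇒(S)⇒(SS)⇒(SSS)⇒(SSSS)⇒(SSSSS)⇒((S)SSSS)⇒(((S))SSSS)⇒(((()))SSSS)⇒(((()))()SSS)⇒(((()))()()SS)⇒(((()))()()()S)⇒(((()))()()()())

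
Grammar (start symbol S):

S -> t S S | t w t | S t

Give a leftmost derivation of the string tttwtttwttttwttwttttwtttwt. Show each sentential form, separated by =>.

S => tSS   [S -> t S S]
tSS => ttSSS   [S -> t S S]
ttSSS => tttwtSS   [S -> t w t]
tttwtSS => tttwttSSS   [S -> t S S]
tttwttSSS => tttwtttwtSS   [S -> t w t]
tttwtttwtSS => tttwtttwtStS   [S -> S t]
tttwtttwtStS => tttwtttwttSStS   [S -> t S S]
tttwtttwttSStS => tttwtttwttStStS   [S -> S t]
tttwtttwttStStS => tttwtttwttSttStS   [S -> S t]
tttwtttwttSttStS => tttwtttwtttSSttStS   [S -> t S S]
tttwtttwtttSSttStS => tttwtttwttttwtSttStS   [S -> t w t]
tttwtttwttttwtSttStS => tttwtttwttttwttwtttStS   [S -> t w t]
tttwtttwttttwttwtttStS => tttwtttwttttwttwttttwttS   [S -> t w t]
tttwtttwttttwttwttttwttS => tttwtttwttttwttwttttwtttwt   [S -> t w t]

S => tSS => ttSSS => tttwtSS => tttwttSSS => tttwtttwtSS => tttwtttwtStS => tttwtttwttSStS => tttwtttwttStStS => tttwtttwttSttStS => tttwtttwtttSSttStS => tttwtttwttttwtSttStS => tttwtttwttttwttwtttStS => tttwtttwttttwttwttttwttS => tttwtttwttttwttwttttwtttwt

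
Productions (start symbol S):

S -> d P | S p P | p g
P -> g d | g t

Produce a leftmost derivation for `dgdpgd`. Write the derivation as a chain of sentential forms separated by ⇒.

S⇒SpP⇒dPpP⇒dgdpP⇒dgdpgd

S ⇒ SpP   [S -> S p P]
SpP ⇒ dPpP   [S -> d P]
dPpP ⇒ dgdpP   [P -> g d]
dgdpP ⇒ dgdpgd   [P -> g d]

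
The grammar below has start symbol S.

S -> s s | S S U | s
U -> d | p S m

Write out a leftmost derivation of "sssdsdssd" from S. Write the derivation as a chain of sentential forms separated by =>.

S => SSU => SSUSU => SSUSUSU => sSUSUSU => sssUSUSU => sssdSUSU => sssdsUSU => sssdsdSU => sssdsdssU => sssdsdssd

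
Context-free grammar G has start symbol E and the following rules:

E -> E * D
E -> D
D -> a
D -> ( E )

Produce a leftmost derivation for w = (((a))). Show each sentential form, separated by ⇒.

E ⇒ D ⇒ (E) ⇒ (D) ⇒ ((E)) ⇒ ((D)) ⇒ (((E))) ⇒ (((D))) ⇒ (((a)))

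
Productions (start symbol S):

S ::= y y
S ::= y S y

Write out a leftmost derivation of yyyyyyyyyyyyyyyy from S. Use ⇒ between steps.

S ⇒ ySy ⇒ yySyy ⇒ yyySyyy ⇒ yyyySyyyy ⇒ yyyyySyyyyy ⇒ yyyyyySyyyyyy ⇒ yyyyyyySyyyyyyy ⇒ yyyyyyyyyyyyyyyy

S ⇒ ySy   [S ::= y S y]
ySy ⇒ yySyy   [S ::= y S y]
yySyy ⇒ yyySyyy   [S ::= y S y]
yyySyyy ⇒ yyyySyyyy   [S ::= y S y]
yyyySyyyy ⇒ yyyyySyyyyy   [S ::= y S y]
yyyyySyyyyy ⇒ yyyyyySyyyyyy   [S ::= y S y]
yyyyyySyyyyyy ⇒ yyyyyyySyyyyyyy   [S ::= y S y]
yyyyyyySyyyyyyy ⇒ yyyyyyyyyyyyyyyy   [S ::= y y]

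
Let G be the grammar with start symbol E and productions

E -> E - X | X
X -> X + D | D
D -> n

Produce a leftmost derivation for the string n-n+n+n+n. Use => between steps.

E => E-X   [E -> E - X]
E-X => X-X   [E -> X]
X-X => D-X   [X -> D]
D-X => n-X   [D -> n]
n-X => n-X+D   [X -> X + D]
n-X+D => n-X+D+D   [X -> X + D]
n-X+D+D => n-X+D+D+D   [X -> X + D]
n-X+D+D+D => n-D+D+D+D   [X -> D]
n-D+D+D+D => n-n+D+D+D   [D -> n]
n-n+D+D+D => n-n+n+D+D   [D -> n]
n-n+n+D+D => n-n+n+n+D   [D -> n]
n-n+n+n+D => n-n+n+n+n   [D -> n]

E => E-X => X-X => D-X => n-X => n-X+D => n-X+D+D => n-X+D+D+D => n-D+D+D+D => n-n+D+D+D => n-n+n+D+D => n-n+n+n+D => n-n+n+n+n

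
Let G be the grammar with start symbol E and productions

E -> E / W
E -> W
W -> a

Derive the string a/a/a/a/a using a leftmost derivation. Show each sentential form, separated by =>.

E => E/W   [E -> E / W]
E/W => E/W/W   [E -> E / W]
E/W/W => E/W/W/W   [E -> E / W]
E/W/W/W => E/W/W/W/W   [E -> E / W]
E/W/W/W/W => W/W/W/W/W   [E -> W]
W/W/W/W/W => a/W/W/W/W   [W -> a]
a/W/W/W/W => a/a/W/W/W   [W -> a]
a/a/W/W/W => a/a/a/W/W   [W -> a]
a/a/a/W/W => a/a/a/a/W   [W -> a]
a/a/a/a/W => a/a/a/a/a   [W -> a]

E=>E/W=>E/W/W=>E/W/W/W=>E/W/W/W/W=>W/W/W/W/W=>a/W/W/W/W=>a/a/W/W/W=>a/a/a/W/W=>a/a/a/a/W=>a/a/a/a/a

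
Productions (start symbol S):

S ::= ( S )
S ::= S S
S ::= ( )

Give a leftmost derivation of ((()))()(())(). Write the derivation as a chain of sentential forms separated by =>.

S => SS   [S ::= S S]
SS => SSS   [S ::= S S]
SSS => SSSS   [S ::= S S]
SSSS => (S)SSS   [S ::= ( S )]
(S)SSS => ((S))SSS   [S ::= ( S )]
((S))SSS => ((()))SSS   [S ::= ( )]
((()))SSS => ((()))()SS   [S ::= ( )]
((()))()SS => ((()))()(S)S   [S ::= ( S )]
((()))()(S)S => ((()))()(())S   [S ::= ( )]
((()))()(())S => ((()))()(())()   [S ::= ( )]

S => SS => SSS => SSSS => (S)SSS => ((S))SSS => ((()))SSS => ((()))()SS => ((()))()(S)S => ((()))()(())S => ((()))()(())()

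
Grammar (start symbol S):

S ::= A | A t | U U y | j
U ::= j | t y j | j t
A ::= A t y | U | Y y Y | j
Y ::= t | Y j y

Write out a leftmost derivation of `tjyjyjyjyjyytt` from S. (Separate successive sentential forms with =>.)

S => At => YyYt => YjyyYt => YjyjyyYt => YjyjyjyyYt => YjyjyjyjyyYt => YjyjyjyjyjyyYt => tjyjyjyjyjyyYt => tjyjyjyjyjyytt

S => At   [S ::= A t]
At => YyYt   [A ::= Y y Y]
YyYt => YjyyYt   [Y ::= Y j y]
YjyyYt => YjyjyyYt   [Y ::= Y j y]
YjyjyyYt => YjyjyjyyYt   [Y ::= Y j y]
YjyjyjyyYt => YjyjyjyjyyYt   [Y ::= Y j y]
YjyjyjyjyyYt => YjyjyjyjyjyyYt   [Y ::= Y j y]
YjyjyjyjyjyyYt => tjyjyjyjyjyyYt   [Y ::= t]
tjyjyjyjyjyyYt => tjyjyjyjyjyytt   [Y ::= t]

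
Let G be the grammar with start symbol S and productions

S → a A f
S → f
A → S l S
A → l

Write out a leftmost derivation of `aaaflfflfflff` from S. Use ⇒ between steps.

S ⇒ aAf ⇒ aSlSf ⇒ aaAflSf ⇒ aaSlSflSf ⇒ aaaAflSflSf ⇒ aaaSlSflSflSf ⇒ aaaflSflSflSf ⇒ aaaflfflSflSf ⇒ aaaflfflfflSf ⇒ aaaflfflfflff

S ⇒ aAf   [S → a A f]
aAf ⇒ aSlSf   [A → S l S]
aSlSf ⇒ aaAflSf   [S → a A f]
aaAflSf ⇒ aaSlSflSf   [A → S l S]
aaSlSflSf ⇒ aaaAflSflSf   [S → a A f]
aaaAflSflSf ⇒ aaaSlSflSflSf   [A → S l S]
aaaSlSflSflSf ⇒ aaaflSflSflSf   [S → f]
aaaflSflSflSf ⇒ aaaflfflSflSf   [S → f]
aaaflfflSflSf ⇒ aaaflfflfflSf   [S → f]
aaaflfflfflSf ⇒ aaaflfflfflff   [S → f]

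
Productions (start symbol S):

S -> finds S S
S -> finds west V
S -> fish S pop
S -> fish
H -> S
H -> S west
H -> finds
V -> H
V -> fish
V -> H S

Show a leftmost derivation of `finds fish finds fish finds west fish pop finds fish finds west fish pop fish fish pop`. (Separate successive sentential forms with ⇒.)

S ⇒ finds S S ⇒ finds fish S pop S ⇒ finds fish finds S S pop S ⇒ finds fish finds fish S pop S pop S ⇒ finds fish finds fish finds west V pop S pop S ⇒ finds fish finds fish finds west fish pop S pop S ⇒ finds fish finds fish finds west fish pop finds S S pop S ⇒ finds fish finds fish finds west fish pop finds fish S pop S ⇒ finds fish finds fish finds west fish pop finds fish finds west V pop S ⇒ finds fish finds fish finds west fish pop finds fish finds west fish pop S ⇒ finds fish finds fish finds west fish pop finds fish finds west fish pop fish S pop ⇒ finds fish finds fish finds west fish pop finds fish finds west fish pop fish fish pop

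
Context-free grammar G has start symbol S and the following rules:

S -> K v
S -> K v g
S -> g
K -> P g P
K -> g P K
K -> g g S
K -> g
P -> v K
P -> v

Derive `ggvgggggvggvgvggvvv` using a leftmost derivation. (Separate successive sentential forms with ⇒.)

S ⇒ Kv ⇒ ggSv ⇒ ggKvv ⇒ ggPgPvv ⇒ ggvKgPvv ⇒ ggvggSgPvv ⇒ ggvggKvggPvv ⇒ ggvggggSvggPvv ⇒ ggvggggKvgvggPvv ⇒ ggvgggggPKvgvggPvv ⇒ ggvgggggvKKvgvggPvv ⇒ ggvgggggvgKvgvggPvv ⇒ ggvgggggvggvgvggPvv ⇒ ggvgggggvggvgvggvvv

S ⇒ Kv   [S -> K v]
Kv ⇒ ggSv   [K -> g g S]
ggSv ⇒ ggKvv   [S -> K v]
ggKvv ⇒ ggPgPvv   [K -> P g P]
ggPgPvv ⇒ ggvKgPvv   [P -> v K]
ggvKgPvv ⇒ ggvggSgPvv   [K -> g g S]
ggvggSgPvv ⇒ ggvggKvggPvv   [S -> K v g]
ggvggKvggPvv ⇒ ggvggggSvggPvv   [K -> g g S]
ggvggggSvggPvv ⇒ ggvggggKvgvggPvv   [S -> K v g]
ggvggggKvgvggPvv ⇒ ggvgggggPKvgvggPvv   [K -> g P K]
ggvgggggPKvgvggPvv ⇒ ggvgggggvKKvgvggPvv   [P -> v K]
ggvgggggvKKvgvggPvv ⇒ ggvgggggvgKvgvggPvv   [K -> g]
ggvgggggvgKvgvggPvv ⇒ ggvgggggvggvgvggPvv   [K -> g]
ggvgggggvggvgvggPvv ⇒ ggvgggggvggvgvggvvv   [P -> v]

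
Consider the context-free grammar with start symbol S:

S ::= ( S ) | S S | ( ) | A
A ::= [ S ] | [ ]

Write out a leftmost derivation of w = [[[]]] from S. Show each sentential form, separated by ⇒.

S ⇒ A ⇒ [S] ⇒ [A] ⇒ [[S]] ⇒ [[A]] ⇒ [[[]]]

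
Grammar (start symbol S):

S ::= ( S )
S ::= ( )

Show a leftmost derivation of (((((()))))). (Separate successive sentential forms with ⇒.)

S ⇒ (S)   [S ::= ( S )]
(S) ⇒ ((S))   [S ::= ( S )]
((S)) ⇒ (((S)))   [S ::= ( S )]
(((S))) ⇒ ((((S))))   [S ::= ( S )]
((((S)))) ⇒ (((((S)))))   [S ::= ( S )]
(((((S))))) ⇒ (((((())))))   [S ::= ( )]

S⇒(S)⇒((S))⇒(((S)))⇒((((S))))⇒(((((S)))))⇒(((((())))))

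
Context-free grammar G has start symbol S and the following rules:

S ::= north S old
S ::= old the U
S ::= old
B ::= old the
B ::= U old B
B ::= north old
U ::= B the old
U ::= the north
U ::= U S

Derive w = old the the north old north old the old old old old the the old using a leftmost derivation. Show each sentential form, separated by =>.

S => old the U => old the B the old => old the U old B the old => old the the north old B the old => old the the north old U old B the old => old the the north old U S old B the old => old the the north old B the old S old B the old => old the the north old north old the old S old B the old => old the the north old north old the old old old B the old => old the the north old north old the old old old old the the old

S => old the U   [S ::= old the U]
old the U => old the B the old   [U ::= B the old]
old the B the old => old the U old B the old   [B ::= U old B]
old the U old B the old => old the the north old B the old   [U ::= the north]
old the the north old B the old => old the the north old U old B the old   [B ::= U old B]
old the the north old U old B the old => old the the north old U S old B the old   [U ::= U S]
old the the north old U S old B the old => old the the north old B the old S old B the old   [U ::= B the old]
old the the north old B the old S old B the old => old the the north old north old the old S old B the old   [B ::= north old]
old the the north old north old the old S old B the old => old the the north old north old the old old old B the old   [S ::= old]
old the the north old north old the old old old B the old => old the the north old north old the old old old old the the old   [B ::= old the]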